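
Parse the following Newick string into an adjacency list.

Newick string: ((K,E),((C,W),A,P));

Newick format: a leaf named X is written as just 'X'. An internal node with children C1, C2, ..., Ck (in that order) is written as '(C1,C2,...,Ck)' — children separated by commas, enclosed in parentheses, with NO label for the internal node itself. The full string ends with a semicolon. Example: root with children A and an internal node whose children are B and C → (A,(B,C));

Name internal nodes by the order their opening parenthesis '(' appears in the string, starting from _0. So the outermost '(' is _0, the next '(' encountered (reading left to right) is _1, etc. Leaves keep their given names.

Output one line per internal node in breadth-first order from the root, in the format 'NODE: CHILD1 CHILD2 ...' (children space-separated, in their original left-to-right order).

Input: ((K,E),((C,W),A,P));
Scanning left-to-right, naming '(' by encounter order:
  pos 0: '(' -> open internal node _0 (depth 1)
  pos 1: '(' -> open internal node _1 (depth 2)
  pos 5: ')' -> close internal node _1 (now at depth 1)
  pos 7: '(' -> open internal node _2 (depth 2)
  pos 8: '(' -> open internal node _3 (depth 3)
  pos 12: ')' -> close internal node _3 (now at depth 2)
  pos 17: ')' -> close internal node _2 (now at depth 1)
  pos 18: ')' -> close internal node _0 (now at depth 0)
Total internal nodes: 4
BFS adjacency from root:
  _0: _1 _2
  _1: K E
  _2: _3 A P
  _3: C W

Answer: _0: _1 _2
_1: K E
_2: _3 A P
_3: C W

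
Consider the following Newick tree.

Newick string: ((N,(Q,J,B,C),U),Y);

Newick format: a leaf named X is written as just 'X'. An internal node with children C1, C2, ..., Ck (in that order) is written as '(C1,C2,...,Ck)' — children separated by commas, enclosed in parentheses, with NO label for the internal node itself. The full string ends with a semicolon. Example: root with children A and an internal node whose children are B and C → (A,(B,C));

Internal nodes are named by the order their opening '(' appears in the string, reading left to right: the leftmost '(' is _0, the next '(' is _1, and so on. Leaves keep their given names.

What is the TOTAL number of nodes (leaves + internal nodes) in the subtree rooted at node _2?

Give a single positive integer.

Answer: 5

Derivation:
Newick: ((N,(Q,J,B,C),U),Y);
Locate _2: it is the '(' at position 4 (the 3rd '(' reading left to right).
Query: subtree rooted at _2
_2: subtree_size = 1 + 4
  Q: subtree_size = 1 + 0
  J: subtree_size = 1 + 0
  B: subtree_size = 1 + 0
  C: subtree_size = 1 + 0
Total subtree size of _2: 5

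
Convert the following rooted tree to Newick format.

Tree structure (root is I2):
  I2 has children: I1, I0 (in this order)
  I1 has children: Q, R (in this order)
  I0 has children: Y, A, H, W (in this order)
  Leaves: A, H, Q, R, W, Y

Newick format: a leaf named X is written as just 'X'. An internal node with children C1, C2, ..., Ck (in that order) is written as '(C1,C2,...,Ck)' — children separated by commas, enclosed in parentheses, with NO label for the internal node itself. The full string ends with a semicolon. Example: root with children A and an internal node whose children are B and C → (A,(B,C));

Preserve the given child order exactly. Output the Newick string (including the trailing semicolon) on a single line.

Answer: ((Q,R),(Y,A,H,W));

Derivation:
internal I2 with children ['I1', 'I0']
  internal I1 with children ['Q', 'R']
    leaf 'Q' → 'Q'
    leaf 'R' → 'R'
  → '(Q,R)'
  internal I0 with children ['Y', 'A', 'H', 'W']
    leaf 'Y' → 'Y'
    leaf 'A' → 'A'
    leaf 'H' → 'H'
    leaf 'W' → 'W'
  → '(Y,A,H,W)'
→ '((Q,R),(Y,A,H,W))'
Final: ((Q,R),(Y,A,H,W));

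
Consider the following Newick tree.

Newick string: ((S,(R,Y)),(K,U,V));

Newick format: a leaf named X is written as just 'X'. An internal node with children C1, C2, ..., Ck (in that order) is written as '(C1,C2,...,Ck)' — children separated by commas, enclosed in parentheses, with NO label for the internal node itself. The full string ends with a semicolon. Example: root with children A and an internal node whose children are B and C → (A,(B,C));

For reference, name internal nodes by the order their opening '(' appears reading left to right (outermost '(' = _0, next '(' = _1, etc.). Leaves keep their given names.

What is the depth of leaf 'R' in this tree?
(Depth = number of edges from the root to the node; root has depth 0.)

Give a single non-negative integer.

Newick: ((S,(R,Y)),(K,U,V));
Naming internals by '(' encounter order: outermost '(' = _0, next = _1, ...
Query node: R
Path from root: _0 -> _1 -> _2 -> R
Depth of R: 3 (number of edges from root)

Answer: 3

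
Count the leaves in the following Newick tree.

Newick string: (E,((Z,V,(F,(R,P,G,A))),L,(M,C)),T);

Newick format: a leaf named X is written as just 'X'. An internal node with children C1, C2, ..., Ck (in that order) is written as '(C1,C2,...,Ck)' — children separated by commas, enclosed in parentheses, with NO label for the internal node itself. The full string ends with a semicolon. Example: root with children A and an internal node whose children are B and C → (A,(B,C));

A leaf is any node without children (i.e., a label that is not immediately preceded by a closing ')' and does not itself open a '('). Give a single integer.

Newick: (E,((Z,V,(F,(R,P,G,A))),L,(M,C)),T);
Scan left-to-right; a leaf is any maximal label run not followed by '(':
  pos 1: leaf 'E' → count = 1
  pos 5: leaf 'Z' → count = 2
  pos 7: leaf 'V' → count = 3
  pos 10: leaf 'F' → count = 4
  pos 13: leaf 'R' → count = 5
  pos 15: leaf 'P' → count = 6
  pos 17: leaf 'G' → count = 7
  pos 19: leaf 'A' → count = 8
  pos 24: leaf 'L' → count = 9
  pos 27: leaf 'M' → count = 10
  pos 29: leaf 'C' → count = 11
  pos 33: leaf 'T' → count = 12
Total leaves: 12

Answer: 12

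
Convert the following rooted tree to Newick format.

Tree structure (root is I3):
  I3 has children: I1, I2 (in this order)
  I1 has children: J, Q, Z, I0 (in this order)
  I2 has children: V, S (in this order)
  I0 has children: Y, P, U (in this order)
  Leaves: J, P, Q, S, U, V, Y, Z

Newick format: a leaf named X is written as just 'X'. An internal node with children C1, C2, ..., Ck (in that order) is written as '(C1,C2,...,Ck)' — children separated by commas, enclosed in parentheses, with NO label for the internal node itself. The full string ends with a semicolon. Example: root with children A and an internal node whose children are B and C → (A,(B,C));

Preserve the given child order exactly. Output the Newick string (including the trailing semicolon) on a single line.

internal I3 with children ['I1', 'I2']
  internal I1 with children ['J', 'Q', 'Z', 'I0']
    leaf 'J' → 'J'
    leaf 'Q' → 'Q'
    leaf 'Z' → 'Z'
    internal I0 with children ['Y', 'P', 'U']
      leaf 'Y' → 'Y'
      leaf 'P' → 'P'
      leaf 'U' → 'U'
    → '(Y,P,U)'
  → '(J,Q,Z,(Y,P,U))'
  internal I2 with children ['V', 'S']
    leaf 'V' → 'V'
    leaf 'S' → 'S'
  → '(V,S)'
→ '((J,Q,Z,(Y,P,U)),(V,S))'
Final: ((J,Q,Z,(Y,P,U)),(V,S));

Answer: ((J,Q,Z,(Y,P,U)),(V,S));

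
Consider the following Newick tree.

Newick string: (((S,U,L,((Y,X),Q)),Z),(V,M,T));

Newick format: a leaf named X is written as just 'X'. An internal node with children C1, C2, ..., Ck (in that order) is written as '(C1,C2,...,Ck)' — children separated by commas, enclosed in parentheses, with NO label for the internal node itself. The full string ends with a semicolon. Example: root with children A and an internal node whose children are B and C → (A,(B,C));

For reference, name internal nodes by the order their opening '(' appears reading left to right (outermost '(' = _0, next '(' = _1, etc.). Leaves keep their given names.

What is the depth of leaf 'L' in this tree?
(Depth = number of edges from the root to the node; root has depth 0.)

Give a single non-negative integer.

Newick: (((S,U,L,((Y,X),Q)),Z),(V,M,T));
Naming internals by '(' encounter order: outermost '(' = _0, next = _1, ...
Query node: L
Path from root: _0 -> _1 -> _2 -> L
Depth of L: 3 (number of edges from root)

Answer: 3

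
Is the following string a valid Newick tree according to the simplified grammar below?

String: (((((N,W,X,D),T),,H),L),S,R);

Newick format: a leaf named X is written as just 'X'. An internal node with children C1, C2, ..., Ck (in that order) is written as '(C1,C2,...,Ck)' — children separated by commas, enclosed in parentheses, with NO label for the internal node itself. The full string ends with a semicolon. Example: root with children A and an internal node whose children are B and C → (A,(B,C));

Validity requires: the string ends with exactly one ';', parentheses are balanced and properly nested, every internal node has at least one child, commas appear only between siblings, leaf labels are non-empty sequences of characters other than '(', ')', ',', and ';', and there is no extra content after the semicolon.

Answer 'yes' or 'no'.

Answer: no

Derivation:
Input: (((((N,W,X,D),T),,H),L),S,R);
Paren balance: 5 '(' vs 5 ')' OK
Ends with single ';': True
Full parse: FAILS (empty leaf label at pos 17)
Valid: False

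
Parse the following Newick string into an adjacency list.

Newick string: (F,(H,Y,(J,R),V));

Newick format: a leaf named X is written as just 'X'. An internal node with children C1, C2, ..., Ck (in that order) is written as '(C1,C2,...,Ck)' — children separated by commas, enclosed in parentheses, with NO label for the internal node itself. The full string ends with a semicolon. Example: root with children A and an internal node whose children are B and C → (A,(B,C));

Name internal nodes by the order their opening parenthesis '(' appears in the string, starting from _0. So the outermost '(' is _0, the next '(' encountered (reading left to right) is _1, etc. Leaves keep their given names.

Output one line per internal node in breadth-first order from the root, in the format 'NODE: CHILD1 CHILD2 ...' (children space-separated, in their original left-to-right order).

Input: (F,(H,Y,(J,R),V));
Scanning left-to-right, naming '(' by encounter order:
  pos 0: '(' -> open internal node _0 (depth 1)
  pos 3: '(' -> open internal node _1 (depth 2)
  pos 8: '(' -> open internal node _2 (depth 3)
  pos 12: ')' -> close internal node _2 (now at depth 2)
  pos 15: ')' -> close internal node _1 (now at depth 1)
  pos 16: ')' -> close internal node _0 (now at depth 0)
Total internal nodes: 3
BFS adjacency from root:
  _0: F _1
  _1: H Y _2 V
  _2: J R

Answer: _0: F _1
_1: H Y _2 V
_2: J R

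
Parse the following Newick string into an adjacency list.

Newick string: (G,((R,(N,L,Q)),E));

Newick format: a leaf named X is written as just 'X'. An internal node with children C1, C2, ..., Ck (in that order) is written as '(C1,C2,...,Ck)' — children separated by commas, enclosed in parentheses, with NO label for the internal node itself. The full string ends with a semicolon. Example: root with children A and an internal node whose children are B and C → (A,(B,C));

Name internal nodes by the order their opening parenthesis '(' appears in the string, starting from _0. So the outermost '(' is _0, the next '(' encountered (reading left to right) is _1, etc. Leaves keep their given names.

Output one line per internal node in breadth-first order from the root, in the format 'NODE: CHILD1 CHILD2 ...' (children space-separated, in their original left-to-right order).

Input: (G,((R,(N,L,Q)),E));
Scanning left-to-right, naming '(' by encounter order:
  pos 0: '(' -> open internal node _0 (depth 1)
  pos 3: '(' -> open internal node _1 (depth 2)
  pos 4: '(' -> open internal node _2 (depth 3)
  pos 7: '(' -> open internal node _3 (depth 4)
  pos 13: ')' -> close internal node _3 (now at depth 3)
  pos 14: ')' -> close internal node _2 (now at depth 2)
  pos 17: ')' -> close internal node _1 (now at depth 1)
  pos 18: ')' -> close internal node _0 (now at depth 0)
Total internal nodes: 4
BFS adjacency from root:
  _0: G _1
  _1: _2 E
  _2: R _3
  _3: N L Q

Answer: _0: G _1
_1: _2 E
_2: R _3
_3: N L Q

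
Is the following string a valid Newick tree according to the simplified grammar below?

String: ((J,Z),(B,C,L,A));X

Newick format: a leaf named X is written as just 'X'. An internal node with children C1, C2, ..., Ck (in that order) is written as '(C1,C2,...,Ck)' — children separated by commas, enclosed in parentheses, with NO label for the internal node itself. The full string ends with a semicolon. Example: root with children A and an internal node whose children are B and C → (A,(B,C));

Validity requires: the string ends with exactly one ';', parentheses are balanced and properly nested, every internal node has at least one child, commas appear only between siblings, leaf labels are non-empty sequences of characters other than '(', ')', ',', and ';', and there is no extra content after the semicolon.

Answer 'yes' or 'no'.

Input: ((J,Z),(B,C,L,A));X
Paren balance: 3 '(' vs 3 ')' OK
Ends with single ';': False
Full parse: FAILS (must end with ;)
Valid: False

Answer: no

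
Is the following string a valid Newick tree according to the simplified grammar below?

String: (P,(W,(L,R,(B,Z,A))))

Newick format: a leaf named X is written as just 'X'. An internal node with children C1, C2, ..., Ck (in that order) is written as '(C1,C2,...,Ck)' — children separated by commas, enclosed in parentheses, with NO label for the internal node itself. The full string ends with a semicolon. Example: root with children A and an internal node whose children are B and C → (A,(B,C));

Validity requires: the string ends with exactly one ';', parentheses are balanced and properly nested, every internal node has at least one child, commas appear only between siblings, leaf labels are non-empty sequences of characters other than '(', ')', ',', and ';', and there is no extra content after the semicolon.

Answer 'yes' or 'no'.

Answer: no

Derivation:
Input: (P,(W,(L,R,(B,Z,A))))
Paren balance: 4 '(' vs 4 ')' OK
Ends with single ';': False
Full parse: FAILS (must end with ;)
Valid: False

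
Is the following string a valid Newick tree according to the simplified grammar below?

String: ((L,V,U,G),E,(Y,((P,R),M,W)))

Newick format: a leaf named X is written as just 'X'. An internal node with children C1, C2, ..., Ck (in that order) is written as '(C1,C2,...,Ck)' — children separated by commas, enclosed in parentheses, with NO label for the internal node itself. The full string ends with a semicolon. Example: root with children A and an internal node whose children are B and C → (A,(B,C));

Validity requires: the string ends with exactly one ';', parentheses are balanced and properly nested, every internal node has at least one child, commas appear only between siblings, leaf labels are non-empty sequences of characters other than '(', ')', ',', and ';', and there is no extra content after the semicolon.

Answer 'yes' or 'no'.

Input: ((L,V,U,G),E,(Y,((P,R),M,W)))
Paren balance: 5 '(' vs 5 ')' OK
Ends with single ';': False
Full parse: FAILS (must end with ;)
Valid: False

Answer: no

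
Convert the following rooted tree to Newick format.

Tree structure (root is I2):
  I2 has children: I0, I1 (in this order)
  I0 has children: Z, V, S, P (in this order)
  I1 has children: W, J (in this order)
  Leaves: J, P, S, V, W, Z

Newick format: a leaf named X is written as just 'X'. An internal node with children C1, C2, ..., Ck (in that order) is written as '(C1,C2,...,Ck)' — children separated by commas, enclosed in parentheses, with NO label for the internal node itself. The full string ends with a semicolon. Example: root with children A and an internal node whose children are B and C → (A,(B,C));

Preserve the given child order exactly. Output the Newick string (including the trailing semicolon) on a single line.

internal I2 with children ['I0', 'I1']
  internal I0 with children ['Z', 'V', 'S', 'P']
    leaf 'Z' → 'Z'
    leaf 'V' → 'V'
    leaf 'S' → 'S'
    leaf 'P' → 'P'
  → '(Z,V,S,P)'
  internal I1 with children ['W', 'J']
    leaf 'W' → 'W'
    leaf 'J' → 'J'
  → '(W,J)'
→ '((Z,V,S,P),(W,J))'
Final: ((Z,V,S,P),(W,J));

Answer: ((Z,V,S,P),(W,J));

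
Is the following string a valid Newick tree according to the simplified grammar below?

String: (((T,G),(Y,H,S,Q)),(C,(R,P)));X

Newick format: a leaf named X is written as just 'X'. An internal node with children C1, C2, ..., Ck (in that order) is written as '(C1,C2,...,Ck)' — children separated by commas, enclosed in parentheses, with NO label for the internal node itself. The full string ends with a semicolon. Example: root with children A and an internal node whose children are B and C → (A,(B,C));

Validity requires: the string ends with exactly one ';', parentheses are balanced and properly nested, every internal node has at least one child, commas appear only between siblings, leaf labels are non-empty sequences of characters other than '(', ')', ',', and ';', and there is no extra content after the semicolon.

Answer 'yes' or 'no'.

Input: (((T,G),(Y,H,S,Q)),(C,(R,P)));X
Paren balance: 6 '(' vs 6 ')' OK
Ends with single ';': False
Full parse: FAILS (must end with ;)
Valid: False

Answer: no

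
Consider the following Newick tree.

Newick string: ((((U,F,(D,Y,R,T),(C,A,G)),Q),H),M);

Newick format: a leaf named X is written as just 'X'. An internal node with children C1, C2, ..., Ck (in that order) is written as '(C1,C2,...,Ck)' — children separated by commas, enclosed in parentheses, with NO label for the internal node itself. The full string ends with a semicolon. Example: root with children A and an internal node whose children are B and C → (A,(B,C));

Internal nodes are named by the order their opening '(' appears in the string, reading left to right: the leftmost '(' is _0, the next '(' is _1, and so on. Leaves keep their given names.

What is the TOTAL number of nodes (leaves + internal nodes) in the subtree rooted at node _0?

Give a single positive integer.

Newick: ((((U,F,(D,Y,R,T),(C,A,G)),Q),H),M);
Locate _0: it is the '(' at position 0 (the 1st '(' reading left to right).
Query: subtree rooted at _0
_0: subtree_size = 1 + 17
  _1: subtree_size = 1 + 15
    _2: subtree_size = 1 + 13
      _3: subtree_size = 1 + 11
        U: subtree_size = 1 + 0
        F: subtree_size = 1 + 0
        _4: subtree_size = 1 + 4
          D: subtree_size = 1 + 0
          Y: subtree_size = 1 + 0
          R: subtree_size = 1 + 0
          T: subtree_size = 1 + 0
        _5: subtree_size = 1 + 3
          C: subtree_size = 1 + 0
          A: subtree_size = 1 + 0
          G: subtree_size = 1 + 0
      Q: subtree_size = 1 + 0
    H: subtree_size = 1 + 0
  M: subtree_size = 1 + 0
Total subtree size of _0: 18

Answer: 18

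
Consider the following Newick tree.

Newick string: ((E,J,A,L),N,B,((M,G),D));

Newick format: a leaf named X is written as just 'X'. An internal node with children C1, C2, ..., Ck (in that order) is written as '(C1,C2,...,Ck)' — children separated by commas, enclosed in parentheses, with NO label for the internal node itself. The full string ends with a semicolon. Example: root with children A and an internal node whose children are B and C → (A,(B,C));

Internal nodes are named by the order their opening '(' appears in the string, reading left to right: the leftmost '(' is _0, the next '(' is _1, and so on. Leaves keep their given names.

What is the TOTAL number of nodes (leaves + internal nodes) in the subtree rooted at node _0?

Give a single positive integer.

Newick: ((E,J,A,L),N,B,((M,G),D));
Locate _0: it is the '(' at position 0 (the 1st '(' reading left to right).
Query: subtree rooted at _0
_0: subtree_size = 1 + 12
  _1: subtree_size = 1 + 4
    E: subtree_size = 1 + 0
    J: subtree_size = 1 + 0
    A: subtree_size = 1 + 0
    L: subtree_size = 1 + 0
  N: subtree_size = 1 + 0
  B: subtree_size = 1 + 0
  _2: subtree_size = 1 + 4
    _3: subtree_size = 1 + 2
      M: subtree_size = 1 + 0
      G: subtree_size = 1 + 0
    D: subtree_size = 1 + 0
Total subtree size of _0: 13

Answer: 13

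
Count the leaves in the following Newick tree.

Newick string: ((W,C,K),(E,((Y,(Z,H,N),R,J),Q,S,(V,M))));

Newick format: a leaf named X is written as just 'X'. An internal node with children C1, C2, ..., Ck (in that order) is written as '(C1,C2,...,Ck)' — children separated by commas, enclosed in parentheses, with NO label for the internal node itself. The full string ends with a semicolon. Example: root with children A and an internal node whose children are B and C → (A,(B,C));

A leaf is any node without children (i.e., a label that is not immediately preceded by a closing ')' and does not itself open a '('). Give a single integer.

Newick: ((W,C,K),(E,((Y,(Z,H,N),R,J),Q,S,(V,M))));
Scan left-to-right; a leaf is any maximal label run not followed by '(':
  pos 2: leaf 'W' → count = 1
  pos 4: leaf 'C' → count = 2
  pos 6: leaf 'K' → count = 3
  pos 10: leaf 'E' → count = 4
  pos 14: leaf 'Y' → count = 5
  pos 17: leaf 'Z' → count = 6
  pos 19: leaf 'H' → count = 7
  pos 21: leaf 'N' → count = 8
  pos 24: leaf 'R' → count = 9
  pos 26: leaf 'J' → count = 10
  pos 29: leaf 'Q' → count = 11
  pos 31: leaf 'S' → count = 12
  pos 34: leaf 'V' → count = 13
  pos 36: leaf 'M' → count = 14
Total leaves: 14

Answer: 14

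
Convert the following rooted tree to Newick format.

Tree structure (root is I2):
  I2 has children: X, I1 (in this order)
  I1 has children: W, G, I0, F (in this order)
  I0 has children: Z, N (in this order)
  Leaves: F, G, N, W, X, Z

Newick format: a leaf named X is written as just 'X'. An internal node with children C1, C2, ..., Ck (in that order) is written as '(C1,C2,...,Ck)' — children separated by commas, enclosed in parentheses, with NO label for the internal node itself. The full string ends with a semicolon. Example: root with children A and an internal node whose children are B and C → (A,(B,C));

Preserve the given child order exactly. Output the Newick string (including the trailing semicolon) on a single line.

internal I2 with children ['X', 'I1']
  leaf 'X' → 'X'
  internal I1 with children ['W', 'G', 'I0', 'F']
    leaf 'W' → 'W'
    leaf 'G' → 'G'
    internal I0 with children ['Z', 'N']
      leaf 'Z' → 'Z'
      leaf 'N' → 'N'
    → '(Z,N)'
    leaf 'F' → 'F'
  → '(W,G,(Z,N),F)'
→ '(X,(W,G,(Z,N),F))'
Final: (X,(W,G,(Z,N),F));

Answer: (X,(W,G,(Z,N),F));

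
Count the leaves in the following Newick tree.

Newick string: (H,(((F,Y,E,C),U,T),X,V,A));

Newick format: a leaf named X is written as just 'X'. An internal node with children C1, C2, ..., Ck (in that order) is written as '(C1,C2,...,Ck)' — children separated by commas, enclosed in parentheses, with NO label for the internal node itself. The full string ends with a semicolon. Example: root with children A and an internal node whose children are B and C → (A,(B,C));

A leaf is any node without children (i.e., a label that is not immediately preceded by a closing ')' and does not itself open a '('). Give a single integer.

Newick: (H,(((F,Y,E,C),U,T),X,V,A));
Scan left-to-right; a leaf is any maximal label run not followed by '(':
  pos 1: leaf 'H' → count = 1
  pos 6: leaf 'F' → count = 2
  pos 8: leaf 'Y' → count = 3
  pos 10: leaf 'E' → count = 4
  pos 12: leaf 'C' → count = 5
  pos 15: leaf 'U' → count = 6
  pos 17: leaf 'T' → count = 7
  pos 20: leaf 'X' → count = 8
  pos 22: leaf 'V' → count = 9
  pos 24: leaf 'A' → count = 10
Total leaves: 10

Answer: 10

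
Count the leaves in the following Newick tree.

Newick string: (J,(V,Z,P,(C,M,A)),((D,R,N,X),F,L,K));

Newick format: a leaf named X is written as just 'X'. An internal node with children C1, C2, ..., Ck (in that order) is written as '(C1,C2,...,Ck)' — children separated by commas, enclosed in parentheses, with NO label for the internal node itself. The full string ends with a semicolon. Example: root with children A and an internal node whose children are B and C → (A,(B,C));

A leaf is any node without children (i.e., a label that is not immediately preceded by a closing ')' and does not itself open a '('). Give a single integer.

Answer: 14

Derivation:
Newick: (J,(V,Z,P,(C,M,A)),((D,R,N,X),F,L,K));
Scan left-to-right; a leaf is any maximal label run not followed by '(':
  pos 1: leaf 'J' → count = 1
  pos 4: leaf 'V' → count = 2
  pos 6: leaf 'Z' → count = 3
  pos 8: leaf 'P' → count = 4
  pos 11: leaf 'C' → count = 5
  pos 13: leaf 'M' → count = 6
  pos 15: leaf 'A' → count = 7
  pos 21: leaf 'D' → count = 8
  pos 23: leaf 'R' → count = 9
  pos 25: leaf 'N' → count = 10
  pos 27: leaf 'X' → count = 11
  pos 30: leaf 'F' → count = 12
  pos 32: leaf 'L' → count = 13
  pos 34: leaf 'K' → count = 14
Total leaves: 14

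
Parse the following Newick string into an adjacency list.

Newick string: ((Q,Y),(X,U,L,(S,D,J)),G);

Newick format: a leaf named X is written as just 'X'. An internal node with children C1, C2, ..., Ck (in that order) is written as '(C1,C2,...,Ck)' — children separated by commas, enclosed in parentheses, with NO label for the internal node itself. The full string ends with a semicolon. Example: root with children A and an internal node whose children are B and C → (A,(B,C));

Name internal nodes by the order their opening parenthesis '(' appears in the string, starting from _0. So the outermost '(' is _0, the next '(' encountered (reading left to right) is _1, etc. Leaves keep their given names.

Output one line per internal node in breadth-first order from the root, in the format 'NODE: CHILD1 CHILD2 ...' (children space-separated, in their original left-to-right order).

Input: ((Q,Y),(X,U,L,(S,D,J)),G);
Scanning left-to-right, naming '(' by encounter order:
  pos 0: '(' -> open internal node _0 (depth 1)
  pos 1: '(' -> open internal node _1 (depth 2)
  pos 5: ')' -> close internal node _1 (now at depth 1)
  pos 7: '(' -> open internal node _2 (depth 2)
  pos 14: '(' -> open internal node _3 (depth 3)
  pos 20: ')' -> close internal node _3 (now at depth 2)
  pos 21: ')' -> close internal node _2 (now at depth 1)
  pos 24: ')' -> close internal node _0 (now at depth 0)
Total internal nodes: 4
BFS adjacency from root:
  _0: _1 _2 G
  _1: Q Y
  _2: X U L _3
  _3: S D J

Answer: _0: _1 _2 G
_1: Q Y
_2: X U L _3
_3: S D J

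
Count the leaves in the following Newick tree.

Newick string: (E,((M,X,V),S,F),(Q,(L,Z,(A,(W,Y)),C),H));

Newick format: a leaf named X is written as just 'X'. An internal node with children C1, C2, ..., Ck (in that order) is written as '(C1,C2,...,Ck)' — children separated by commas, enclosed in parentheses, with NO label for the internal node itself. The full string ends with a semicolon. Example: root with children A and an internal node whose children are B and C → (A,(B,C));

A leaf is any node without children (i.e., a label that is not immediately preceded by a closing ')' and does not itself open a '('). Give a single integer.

Answer: 14

Derivation:
Newick: (E,((M,X,V),S,F),(Q,(L,Z,(A,(W,Y)),C),H));
Scan left-to-right; a leaf is any maximal label run not followed by '(':
  pos 1: leaf 'E' → count = 1
  pos 5: leaf 'M' → count = 2
  pos 7: leaf 'X' → count = 3
  pos 9: leaf 'V' → count = 4
  pos 12: leaf 'S' → count = 5
  pos 14: leaf 'F' → count = 6
  pos 18: leaf 'Q' → count = 7
  pos 21: leaf 'L' → count = 8
  pos 23: leaf 'Z' → count = 9
  pos 26: leaf 'A' → count = 10
  pos 29: leaf 'W' → count = 11
  pos 31: leaf 'Y' → count = 12
  pos 35: leaf 'C' → count = 13
  pos 38: leaf 'H' → count = 14
Total leaves: 14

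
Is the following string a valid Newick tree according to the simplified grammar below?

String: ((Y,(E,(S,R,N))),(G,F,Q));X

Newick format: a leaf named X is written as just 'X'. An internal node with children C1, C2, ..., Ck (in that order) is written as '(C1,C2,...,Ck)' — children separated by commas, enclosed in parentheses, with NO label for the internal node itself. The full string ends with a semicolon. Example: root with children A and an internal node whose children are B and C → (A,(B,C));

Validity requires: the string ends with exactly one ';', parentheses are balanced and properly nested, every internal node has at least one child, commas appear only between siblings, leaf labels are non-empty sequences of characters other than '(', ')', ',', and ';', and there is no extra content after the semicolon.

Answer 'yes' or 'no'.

Answer: no

Derivation:
Input: ((Y,(E,(S,R,N))),(G,F,Q));X
Paren balance: 5 '(' vs 5 ')' OK
Ends with single ';': False
Full parse: FAILS (must end with ;)
Valid: False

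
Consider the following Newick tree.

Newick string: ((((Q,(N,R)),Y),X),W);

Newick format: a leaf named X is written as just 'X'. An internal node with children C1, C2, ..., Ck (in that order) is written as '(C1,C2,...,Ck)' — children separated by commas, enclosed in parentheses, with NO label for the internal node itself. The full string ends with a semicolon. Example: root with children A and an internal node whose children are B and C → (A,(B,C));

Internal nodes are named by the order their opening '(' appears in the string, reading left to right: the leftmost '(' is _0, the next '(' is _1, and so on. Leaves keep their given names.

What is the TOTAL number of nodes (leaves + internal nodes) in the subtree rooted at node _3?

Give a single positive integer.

Answer: 5

Derivation:
Newick: ((((Q,(N,R)),Y),X),W);
Locate _3: it is the '(' at position 3 (the 4th '(' reading left to right).
Query: subtree rooted at _3
_3: subtree_size = 1 + 4
  Q: subtree_size = 1 + 0
  _4: subtree_size = 1 + 2
    N: subtree_size = 1 + 0
    R: subtree_size = 1 + 0
Total subtree size of _3: 5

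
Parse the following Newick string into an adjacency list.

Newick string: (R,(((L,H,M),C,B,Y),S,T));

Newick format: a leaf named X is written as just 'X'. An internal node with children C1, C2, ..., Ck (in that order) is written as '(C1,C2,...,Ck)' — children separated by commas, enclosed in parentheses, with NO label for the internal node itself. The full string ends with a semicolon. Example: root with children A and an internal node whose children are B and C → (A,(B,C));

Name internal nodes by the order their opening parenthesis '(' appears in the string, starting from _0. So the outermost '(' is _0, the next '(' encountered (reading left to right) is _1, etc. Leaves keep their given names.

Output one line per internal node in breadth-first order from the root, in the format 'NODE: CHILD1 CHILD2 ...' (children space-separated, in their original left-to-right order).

Input: (R,(((L,H,M),C,B,Y),S,T));
Scanning left-to-right, naming '(' by encounter order:
  pos 0: '(' -> open internal node _0 (depth 1)
  pos 3: '(' -> open internal node _1 (depth 2)
  pos 4: '(' -> open internal node _2 (depth 3)
  pos 5: '(' -> open internal node _3 (depth 4)
  pos 11: ')' -> close internal node _3 (now at depth 3)
  pos 18: ')' -> close internal node _2 (now at depth 2)
  pos 23: ')' -> close internal node _1 (now at depth 1)
  pos 24: ')' -> close internal node _0 (now at depth 0)
Total internal nodes: 4
BFS adjacency from root:
  _0: R _1
  _1: _2 S T
  _2: _3 C B Y
  _3: L H M

Answer: _0: R _1
_1: _2 S T
_2: _3 C B Y
_3: L H M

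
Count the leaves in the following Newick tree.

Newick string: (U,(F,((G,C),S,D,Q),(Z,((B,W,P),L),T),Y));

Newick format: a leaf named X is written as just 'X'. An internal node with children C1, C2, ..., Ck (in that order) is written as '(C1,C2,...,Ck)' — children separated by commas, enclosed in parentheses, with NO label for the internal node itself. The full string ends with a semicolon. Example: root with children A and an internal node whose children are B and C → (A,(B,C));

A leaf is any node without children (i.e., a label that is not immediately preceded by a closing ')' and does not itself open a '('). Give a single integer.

Newick: (U,(F,((G,C),S,D,Q),(Z,((B,W,P),L),T),Y));
Scan left-to-right; a leaf is any maximal label run not followed by '(':
  pos 1: leaf 'U' → count = 1
  pos 4: leaf 'F' → count = 2
  pos 8: leaf 'G' → count = 3
  pos 10: leaf 'C' → count = 4
  pos 13: leaf 'S' → count = 5
  pos 15: leaf 'D' → count = 6
  pos 17: leaf 'Q' → count = 7
  pos 21: leaf 'Z' → count = 8
  pos 25: leaf 'B' → count = 9
  pos 27: leaf 'W' → count = 10
  pos 29: leaf 'P' → count = 11
  pos 32: leaf 'L' → count = 12
  pos 35: leaf 'T' → count = 13
  pos 38: leaf 'Y' → count = 14
Total leaves: 14

Answer: 14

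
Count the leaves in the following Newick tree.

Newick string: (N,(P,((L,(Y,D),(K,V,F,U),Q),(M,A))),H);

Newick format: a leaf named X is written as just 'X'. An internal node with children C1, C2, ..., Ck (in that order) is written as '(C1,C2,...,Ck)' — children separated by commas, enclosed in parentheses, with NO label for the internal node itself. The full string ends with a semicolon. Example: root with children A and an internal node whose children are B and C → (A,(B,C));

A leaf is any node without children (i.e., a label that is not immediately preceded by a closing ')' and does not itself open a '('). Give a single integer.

Newick: (N,(P,((L,(Y,D),(K,V,F,U),Q),(M,A))),H);
Scan left-to-right; a leaf is any maximal label run not followed by '(':
  pos 1: leaf 'N' → count = 1
  pos 4: leaf 'P' → count = 2
  pos 8: leaf 'L' → count = 3
  pos 11: leaf 'Y' → count = 4
  pos 13: leaf 'D' → count = 5
  pos 17: leaf 'K' → count = 6
  pos 19: leaf 'V' → count = 7
  pos 21: leaf 'F' → count = 8
  pos 23: leaf 'U' → count = 9
  pos 26: leaf 'Q' → count = 10
  pos 30: leaf 'M' → count = 11
  pos 32: leaf 'A' → count = 12
  pos 37: leaf 'H' → count = 13
Total leaves: 13

Answer: 13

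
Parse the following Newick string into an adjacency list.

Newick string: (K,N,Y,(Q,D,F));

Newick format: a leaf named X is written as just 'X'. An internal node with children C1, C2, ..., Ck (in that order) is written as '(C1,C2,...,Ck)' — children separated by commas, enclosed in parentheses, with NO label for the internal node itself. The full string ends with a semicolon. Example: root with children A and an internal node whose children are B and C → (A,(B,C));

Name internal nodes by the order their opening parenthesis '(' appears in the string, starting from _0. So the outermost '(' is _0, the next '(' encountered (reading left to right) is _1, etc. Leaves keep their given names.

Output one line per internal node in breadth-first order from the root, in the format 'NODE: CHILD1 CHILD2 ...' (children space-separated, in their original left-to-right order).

Answer: _0: K N Y _1
_1: Q D F

Derivation:
Input: (K,N,Y,(Q,D,F));
Scanning left-to-right, naming '(' by encounter order:
  pos 0: '(' -> open internal node _0 (depth 1)
  pos 7: '(' -> open internal node _1 (depth 2)
  pos 13: ')' -> close internal node _1 (now at depth 1)
  pos 14: ')' -> close internal node _0 (now at depth 0)
Total internal nodes: 2
BFS adjacency from root:
  _0: K N Y _1
  _1: Q D F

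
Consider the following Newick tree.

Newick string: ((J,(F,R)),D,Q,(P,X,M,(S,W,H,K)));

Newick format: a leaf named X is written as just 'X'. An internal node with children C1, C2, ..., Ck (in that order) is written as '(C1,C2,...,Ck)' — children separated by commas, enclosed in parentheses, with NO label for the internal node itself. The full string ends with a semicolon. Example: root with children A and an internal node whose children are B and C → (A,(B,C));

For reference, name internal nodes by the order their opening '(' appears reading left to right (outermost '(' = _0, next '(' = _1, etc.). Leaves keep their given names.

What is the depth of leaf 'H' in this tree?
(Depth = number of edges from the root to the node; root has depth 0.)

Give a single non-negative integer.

Newick: ((J,(F,R)),D,Q,(P,X,M,(S,W,H,K)));
Naming internals by '(' encounter order: outermost '(' = _0, next = _1, ...
Query node: H
Path from root: _0 -> _3 -> _4 -> H
Depth of H: 3 (number of edges from root)

Answer: 3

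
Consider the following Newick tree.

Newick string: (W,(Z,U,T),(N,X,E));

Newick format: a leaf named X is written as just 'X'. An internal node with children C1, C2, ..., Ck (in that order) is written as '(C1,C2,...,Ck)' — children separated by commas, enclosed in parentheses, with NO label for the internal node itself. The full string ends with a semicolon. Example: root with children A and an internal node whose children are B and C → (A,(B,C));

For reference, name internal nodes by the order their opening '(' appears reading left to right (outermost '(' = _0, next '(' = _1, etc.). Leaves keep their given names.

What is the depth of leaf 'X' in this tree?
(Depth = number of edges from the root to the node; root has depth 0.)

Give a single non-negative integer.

Answer: 2

Derivation:
Newick: (W,(Z,U,T),(N,X,E));
Naming internals by '(' encounter order: outermost '(' = _0, next = _1, ...
Query node: X
Path from root: _0 -> _2 -> X
Depth of X: 2 (number of edges from root)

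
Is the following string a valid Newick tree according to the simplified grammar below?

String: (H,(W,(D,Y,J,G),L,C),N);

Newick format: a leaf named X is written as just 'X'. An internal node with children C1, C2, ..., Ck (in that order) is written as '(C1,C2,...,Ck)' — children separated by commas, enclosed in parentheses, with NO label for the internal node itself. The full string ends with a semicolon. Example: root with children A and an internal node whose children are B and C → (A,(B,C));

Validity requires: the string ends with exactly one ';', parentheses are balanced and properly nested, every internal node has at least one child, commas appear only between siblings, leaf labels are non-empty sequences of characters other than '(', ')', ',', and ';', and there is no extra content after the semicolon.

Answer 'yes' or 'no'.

Input: (H,(W,(D,Y,J,G),L,C),N);
Paren balance: 3 '(' vs 3 ')' OK
Ends with single ';': True
Full parse: OK
Valid: True

Answer: yes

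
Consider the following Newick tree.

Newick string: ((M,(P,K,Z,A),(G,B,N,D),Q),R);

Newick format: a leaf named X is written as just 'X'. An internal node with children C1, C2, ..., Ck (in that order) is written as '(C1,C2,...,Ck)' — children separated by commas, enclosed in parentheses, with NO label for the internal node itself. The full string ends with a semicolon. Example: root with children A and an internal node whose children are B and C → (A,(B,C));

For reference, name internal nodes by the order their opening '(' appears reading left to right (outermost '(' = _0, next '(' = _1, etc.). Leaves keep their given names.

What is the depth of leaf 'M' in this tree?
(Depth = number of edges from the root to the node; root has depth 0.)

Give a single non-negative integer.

Answer: 2

Derivation:
Newick: ((M,(P,K,Z,A),(G,B,N,D),Q),R);
Naming internals by '(' encounter order: outermost '(' = _0, next = _1, ...
Query node: M
Path from root: _0 -> _1 -> M
Depth of M: 2 (number of edges from root)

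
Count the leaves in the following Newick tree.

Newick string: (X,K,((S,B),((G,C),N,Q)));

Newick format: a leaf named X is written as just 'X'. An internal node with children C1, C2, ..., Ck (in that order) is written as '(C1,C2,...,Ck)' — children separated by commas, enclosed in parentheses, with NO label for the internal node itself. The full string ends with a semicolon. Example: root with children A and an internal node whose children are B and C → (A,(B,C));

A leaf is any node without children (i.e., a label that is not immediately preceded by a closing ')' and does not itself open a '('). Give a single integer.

Answer: 8

Derivation:
Newick: (X,K,((S,B),((G,C),N,Q)));
Scan left-to-right; a leaf is any maximal label run not followed by '(':
  pos 1: leaf 'X' → count = 1
  pos 3: leaf 'K' → count = 2
  pos 7: leaf 'S' → count = 3
  pos 9: leaf 'B' → count = 4
  pos 14: leaf 'G' → count = 5
  pos 16: leaf 'C' → count = 6
  pos 19: leaf 'N' → count = 7
  pos 21: leaf 'Q' → count = 8
Total leaves: 8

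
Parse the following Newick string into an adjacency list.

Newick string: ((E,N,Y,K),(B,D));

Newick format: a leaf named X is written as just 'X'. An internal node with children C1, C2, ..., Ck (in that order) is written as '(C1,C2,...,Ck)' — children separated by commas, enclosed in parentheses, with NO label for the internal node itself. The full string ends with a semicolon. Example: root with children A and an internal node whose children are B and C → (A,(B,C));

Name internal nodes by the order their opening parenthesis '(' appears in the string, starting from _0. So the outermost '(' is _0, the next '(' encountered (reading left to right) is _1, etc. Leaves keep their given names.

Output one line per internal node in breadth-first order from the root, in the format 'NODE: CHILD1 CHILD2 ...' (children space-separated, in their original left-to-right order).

Input: ((E,N,Y,K),(B,D));
Scanning left-to-right, naming '(' by encounter order:
  pos 0: '(' -> open internal node _0 (depth 1)
  pos 1: '(' -> open internal node _1 (depth 2)
  pos 9: ')' -> close internal node _1 (now at depth 1)
  pos 11: '(' -> open internal node _2 (depth 2)
  pos 15: ')' -> close internal node _2 (now at depth 1)
  pos 16: ')' -> close internal node _0 (now at depth 0)
Total internal nodes: 3
BFS adjacency from root:
  _0: _1 _2
  _1: E N Y K
  _2: B D

Answer: _0: _1 _2
_1: E N Y K
_2: B D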